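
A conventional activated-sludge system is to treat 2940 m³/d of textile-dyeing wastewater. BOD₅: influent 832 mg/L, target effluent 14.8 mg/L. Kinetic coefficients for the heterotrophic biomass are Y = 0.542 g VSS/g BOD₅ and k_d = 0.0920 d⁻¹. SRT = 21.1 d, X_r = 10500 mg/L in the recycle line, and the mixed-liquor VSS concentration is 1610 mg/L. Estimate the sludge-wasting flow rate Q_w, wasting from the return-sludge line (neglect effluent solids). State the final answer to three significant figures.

Q_w ≈ 42.2 m³/d

From the SRT design equation V = Y Q (S₀−S) θ_c / [X (1 + k_d θ_c)] = 0.542 × 2940 × (832 − 14.8) × 21.1 / [1610 × (1 + 0.0920 × 21.1)] = 2.75×10^7 / 4735 = 5802 m³.
Wasting from the return line (neglecting effluent solids): Q_w = V·X / (θ_c·X_r) = 5802 × 1610 / (21.1 × 10500) = 42.17 m³/d.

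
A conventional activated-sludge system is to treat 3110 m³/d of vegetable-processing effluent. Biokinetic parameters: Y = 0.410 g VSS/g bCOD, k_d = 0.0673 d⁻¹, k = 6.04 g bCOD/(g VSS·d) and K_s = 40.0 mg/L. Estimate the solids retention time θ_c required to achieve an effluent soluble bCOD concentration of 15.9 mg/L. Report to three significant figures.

From 1/θ_c = Y·k·S/(K_s + S) − k_d: Y·k·S/(K_s+S) = 0.410 × 6.04 × 15.9 / (40.0 + 15.9) = 0.7044 d⁻¹.
θ_c = 1/(μ − k_d) = 1/(0.7044 − 0.0673) = 1/0.6371 = 1.570 d.

θ_c ≈ 1.57 d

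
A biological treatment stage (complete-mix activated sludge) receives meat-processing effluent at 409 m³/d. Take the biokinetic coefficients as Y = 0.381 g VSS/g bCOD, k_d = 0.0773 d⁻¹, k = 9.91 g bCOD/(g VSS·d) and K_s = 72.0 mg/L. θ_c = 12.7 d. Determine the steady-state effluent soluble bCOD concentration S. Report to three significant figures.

S ≈ 3.10 mg/L

Effluent substrate depends only on kinetics and SRT: S = K_s(1 + k_d θ_c) / [θ_c(Yk − k_d) − 1] = 72.0 × (1 + 0.0773 × 12.7) / [12.7 × (0.381 × 9.91 − 0.0773) − 1] = 142.7 / 45.97 = 3.104 mg/L.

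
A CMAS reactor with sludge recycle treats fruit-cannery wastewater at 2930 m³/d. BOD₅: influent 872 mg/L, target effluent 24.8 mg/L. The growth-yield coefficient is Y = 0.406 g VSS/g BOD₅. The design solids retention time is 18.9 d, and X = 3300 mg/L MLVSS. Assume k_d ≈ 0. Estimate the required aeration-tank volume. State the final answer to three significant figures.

V ≈ 5770 m³

With k_d = 0 the design equation reduces to V = Y Q (S₀−S) θ_c / X = 0.406 × 2930 × (872 − 24.8) × 18.9 / 3300 = 5772 m³.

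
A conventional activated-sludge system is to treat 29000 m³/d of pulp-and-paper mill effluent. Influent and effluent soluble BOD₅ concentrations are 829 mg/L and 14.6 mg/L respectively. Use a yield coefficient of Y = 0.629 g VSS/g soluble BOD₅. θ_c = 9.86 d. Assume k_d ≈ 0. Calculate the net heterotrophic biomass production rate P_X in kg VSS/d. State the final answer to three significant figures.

P_X ≈ 14900 kg VSS/d

Since k_d ≈ 0, Y_obs = Y = 0.629 g VSS/g soluble BOD₅.
Substrate removed = Q·(S₀ − S) = 29000 m³/d × (829 − 14.6) g/m³ = 2.36×10^7 g/d = 23618 kg/d.
Biomass produced: P_X = Y_obs·Q·ΔS = 0.6290 × 23618 ≈ 14855 kg VSS/d.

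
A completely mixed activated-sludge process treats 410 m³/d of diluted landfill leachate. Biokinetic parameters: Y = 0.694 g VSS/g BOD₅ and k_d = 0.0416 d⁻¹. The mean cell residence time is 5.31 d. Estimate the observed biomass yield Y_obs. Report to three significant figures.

The observed yield is Y_obs = Y/(1 + k_d·θ_c) = 0.694 / (1 + 0.0416 × 5.31) = 0.694 / 1.221 = 0.5684 g VSS per g BOD₅ removed.

Y_obs ≈ 0.568 g VSS/g BOD₅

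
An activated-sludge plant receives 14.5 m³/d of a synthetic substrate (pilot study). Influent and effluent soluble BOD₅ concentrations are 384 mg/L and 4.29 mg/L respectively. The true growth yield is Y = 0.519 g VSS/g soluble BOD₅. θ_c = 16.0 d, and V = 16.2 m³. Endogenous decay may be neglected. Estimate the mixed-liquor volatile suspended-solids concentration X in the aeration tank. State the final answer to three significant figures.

X ≈ 2820 mg/L

X = Y·Q·ΔS·θ_c / V = 0.519 × 14.5 × (384 − 4.29) × 16.0 / 16.2 = 2822 mg/L.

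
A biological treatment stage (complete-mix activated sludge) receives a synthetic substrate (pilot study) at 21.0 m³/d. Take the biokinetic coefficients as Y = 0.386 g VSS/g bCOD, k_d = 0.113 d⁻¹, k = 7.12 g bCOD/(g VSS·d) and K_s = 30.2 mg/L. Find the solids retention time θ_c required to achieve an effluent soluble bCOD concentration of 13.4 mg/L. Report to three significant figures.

At the target effluent, Y k S/(K_s+S) = 0.386×7.12×13.4/43.60 = 0.8447 d⁻¹.
Then 1/θ_c = μ − k_d = 0.8447 − 0.113 = 0.7317 d⁻¹, giving θ_c = 1.367 d.

θ_c ≈ 1.37 d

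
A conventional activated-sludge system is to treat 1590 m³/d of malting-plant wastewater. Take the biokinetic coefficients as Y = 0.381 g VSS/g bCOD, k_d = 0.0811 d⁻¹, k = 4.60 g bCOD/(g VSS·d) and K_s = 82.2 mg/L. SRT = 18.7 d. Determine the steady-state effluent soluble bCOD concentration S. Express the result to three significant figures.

S ≈ 6.84 mg/L

From the Monod/SRT balance for a CMAS, S = K_s·(1+k_d θ_c)/[θ_c·(Y k − k_d) − 1] = 82.2 × (1 + 0.0811 × 18.7) / [18.7 × (0.381 × 4.60 − 0.0811) − 1] = 206.9 / 30.26 = 6.837 mg/L.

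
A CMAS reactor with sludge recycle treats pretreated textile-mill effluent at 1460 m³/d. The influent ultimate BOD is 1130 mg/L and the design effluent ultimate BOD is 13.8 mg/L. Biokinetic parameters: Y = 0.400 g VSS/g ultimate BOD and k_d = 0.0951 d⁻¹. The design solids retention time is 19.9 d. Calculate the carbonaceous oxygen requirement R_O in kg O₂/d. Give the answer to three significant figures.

Observed yield with endogenous decay: Y_obs = Y / (1 + k_d·θ_c) = 0.400 / (1 + 0.0951 × 19.9) = 0.400 / 2.892 = 0.1383 g VSS/g ultimate BOD.
Mass of ultimate BOD removed per day: Q(S₀ − S) = 1460 × 1116 g/m³ = 1630 kg/d.
P_X = Y_obs·Q·(S₀ − S) = 0.1383 × 1630 = 225.4 kg VSS/d.
R_O = Q·(S₀ − S) − 1.42·P_X = 1630 − 1.42 × 225.4 = 1310 kg O₂/d.

R_O ≈ 1310 kg O₂/d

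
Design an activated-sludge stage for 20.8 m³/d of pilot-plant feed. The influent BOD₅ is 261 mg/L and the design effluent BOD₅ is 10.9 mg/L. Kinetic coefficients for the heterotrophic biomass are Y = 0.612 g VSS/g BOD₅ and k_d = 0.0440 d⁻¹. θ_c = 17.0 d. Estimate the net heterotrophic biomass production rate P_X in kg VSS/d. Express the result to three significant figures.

Y_obs = Y / (1 + k_d θ_c) = 0.612 / (1 + 0.0440 × 17.0) = 0.612 / 1.748 = 0.3501.
Mass of BOD₅ removed per day: Q(S₀ − S) = 20.8 × 250.1 g/m³ = 5.202 kg/d.
P_X = Y_obs · Q(S₀ − S) = 0.3501 × 5.202 = 1.821 kg VSS/d.

P_X ≈ 1.82 kg VSS/d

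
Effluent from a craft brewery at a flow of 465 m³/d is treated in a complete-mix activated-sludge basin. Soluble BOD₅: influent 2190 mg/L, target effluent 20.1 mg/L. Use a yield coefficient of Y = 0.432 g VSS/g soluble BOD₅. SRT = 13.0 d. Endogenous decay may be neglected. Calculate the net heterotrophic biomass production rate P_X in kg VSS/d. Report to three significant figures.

Since k_d ≈ 0, Y_obs = Y = 0.432 g VSS/g soluble BOD₅.
ΔS = 2190 − 20.1 = 2170 mg/L, so the substrate removal rate is 465 × 2170/1000 = 1009 kg soluble BOD₅/d.
So the net sludge growth is P_X = 0.4320 × 1009 = 435.9 kg VSS/d.

P_X ≈ 436 kg VSS/d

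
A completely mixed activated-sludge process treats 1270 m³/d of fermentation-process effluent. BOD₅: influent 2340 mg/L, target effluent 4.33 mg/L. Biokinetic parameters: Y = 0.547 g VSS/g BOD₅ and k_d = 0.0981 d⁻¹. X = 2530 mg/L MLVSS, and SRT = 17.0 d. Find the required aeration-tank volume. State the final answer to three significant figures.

Rearranging the biomass balance for a CMAS with decay, V = Y·Q·ΔS·θ_c / [X·(1+k_d θ_c)] = 0.547 × 1270 × (2340 − 4.33) × 17.0 / [2530 × (1 + 0.0981 × 17.0)] = 2.76×10^7 / 6749 = 4087 m³.

V ≈ 4090 m³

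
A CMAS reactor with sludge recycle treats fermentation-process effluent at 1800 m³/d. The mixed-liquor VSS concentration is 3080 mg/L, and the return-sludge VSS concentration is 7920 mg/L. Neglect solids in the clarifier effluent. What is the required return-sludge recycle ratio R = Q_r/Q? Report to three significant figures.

R ≈ 0.636

R = Q_r/Q = X/(X_r − X) = 3080 / (7920 − 3080) = 0.6364.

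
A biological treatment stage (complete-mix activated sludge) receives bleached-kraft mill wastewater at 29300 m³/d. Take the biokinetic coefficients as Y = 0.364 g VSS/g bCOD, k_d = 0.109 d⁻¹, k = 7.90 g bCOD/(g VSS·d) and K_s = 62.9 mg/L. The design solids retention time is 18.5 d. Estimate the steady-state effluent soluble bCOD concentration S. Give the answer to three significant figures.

For a completely mixed reactor with recycle the Lawrence–McCarty relation gives S = K_s·(1 + k_d·θ_c) / [θ_c·(Y·k − k_d) − 1] = 62.9 × (1 + 0.109 × 18.5) / [18.5 × (0.364 × 7.90 − 0.109) − 1] = 189.7 / 50.18 = 3.781 mg/L.

S ≈ 3.78 mg/L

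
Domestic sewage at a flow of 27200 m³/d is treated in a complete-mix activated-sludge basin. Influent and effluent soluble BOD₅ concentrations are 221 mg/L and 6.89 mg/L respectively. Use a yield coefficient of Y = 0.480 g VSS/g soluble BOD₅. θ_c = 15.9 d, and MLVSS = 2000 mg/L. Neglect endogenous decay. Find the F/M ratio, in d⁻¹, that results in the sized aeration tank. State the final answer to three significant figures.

With k_d = 0 the design equation reduces to V = Y Q (S₀−S) θ_c / X = 0.480 × 27200 × (221 − 6.89) × 15.9 / 2000 = 22224 m³.
F/M = applied load / biomass = Q·S₀/(V·X) = 27200 × 221 / (22224 × 2000) = 0.1352 d⁻¹.

F/M ≈ 0.135 d⁻¹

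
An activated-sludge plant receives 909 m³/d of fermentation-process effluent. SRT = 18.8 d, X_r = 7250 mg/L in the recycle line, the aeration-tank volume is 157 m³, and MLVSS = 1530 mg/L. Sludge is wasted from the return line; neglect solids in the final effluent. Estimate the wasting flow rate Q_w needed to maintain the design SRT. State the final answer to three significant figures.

Wasting from the return line (neglecting effluent solids): Q_w = V·X / (θ_c·X_r) = 157.0 × 1530 / (18.8 × 7250) = 1.762 m³/d.

Q_w ≈ 1.76 m³/d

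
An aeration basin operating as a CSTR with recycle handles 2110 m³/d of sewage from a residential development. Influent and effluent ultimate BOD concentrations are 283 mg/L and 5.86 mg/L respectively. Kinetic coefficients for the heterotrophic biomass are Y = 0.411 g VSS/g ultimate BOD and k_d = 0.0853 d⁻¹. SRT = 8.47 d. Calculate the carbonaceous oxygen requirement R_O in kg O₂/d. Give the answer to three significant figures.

Y_obs = Y / (1 + k_d θ_c) = 0.411 / (1 + 0.0853 × 8.47) = 0.411 / 1.722 = 0.2386.
Substrate removed = Q·(S₀ − S) = 2110 m³/d × (283 − 5.86) g/m³ = 5.85×10^5 g/d = 584.8 kg/d.
Net sludge production P_X = 0.2386 × 584.8 = 139.5 kg VSS/d.
R_O = Q·ΔS − 1.42 P_X = 584.8 − 198.1 = 386.6 kg O₂/d.

R_O ≈ 387 kg O₂/d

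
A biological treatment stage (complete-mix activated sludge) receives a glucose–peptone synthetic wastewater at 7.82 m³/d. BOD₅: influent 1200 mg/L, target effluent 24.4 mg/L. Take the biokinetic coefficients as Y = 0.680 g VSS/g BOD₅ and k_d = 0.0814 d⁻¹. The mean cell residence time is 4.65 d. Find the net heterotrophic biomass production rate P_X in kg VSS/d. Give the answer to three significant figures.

Correct the yield for decay: Y_obs = Y/(1 + k_d θ_c) = 0.680 / (1 + 0.0814 × 4.65) = 0.680 / 1.379 = 0.4933.
ΔS = 1200 − 24.4 = 1176 mg/L, so the substrate removal rate is 7.82 × 1176/1000 = 9.193 kg BOD₅/d.
Biomass produced: P_X = Y_obs·Q·ΔS = 0.4933 × 9.193 ≈ 4.535 kg VSS/d.

P_X ≈ 4.53 kg VSS/d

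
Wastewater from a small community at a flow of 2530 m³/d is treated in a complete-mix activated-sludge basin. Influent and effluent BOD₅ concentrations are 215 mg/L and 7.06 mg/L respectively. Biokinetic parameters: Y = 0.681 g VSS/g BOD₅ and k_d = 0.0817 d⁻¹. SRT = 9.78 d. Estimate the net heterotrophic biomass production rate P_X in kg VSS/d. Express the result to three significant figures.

P_X ≈ 199 kg VSS/d

Observed yield with endogenous decay: Y_obs = Y / (1 + k_d·θ_c) = 0.681 / (1 + 0.0817 × 9.78) = 0.681 / 1.799 = 0.3785 g VSS/g BOD₅.
Mass of BOD₅ removed per day: Q(S₀ − S) = 2530 × 207.9 g/m³ = 526.1 kg/d.
So the net sludge growth is P_X = 0.3785 × 526.1 = 199.1 kg VSS/d.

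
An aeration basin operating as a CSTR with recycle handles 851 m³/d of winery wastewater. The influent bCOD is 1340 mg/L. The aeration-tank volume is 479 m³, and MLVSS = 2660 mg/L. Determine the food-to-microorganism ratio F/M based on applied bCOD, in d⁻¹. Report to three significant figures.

F/M = Q·S₀ / (V·X) = 851 × 1340 / (479.0 × 2660) = 0.8950 g bCOD·(g VSS·d)⁻¹.

F/M ≈ 0.895 d⁻¹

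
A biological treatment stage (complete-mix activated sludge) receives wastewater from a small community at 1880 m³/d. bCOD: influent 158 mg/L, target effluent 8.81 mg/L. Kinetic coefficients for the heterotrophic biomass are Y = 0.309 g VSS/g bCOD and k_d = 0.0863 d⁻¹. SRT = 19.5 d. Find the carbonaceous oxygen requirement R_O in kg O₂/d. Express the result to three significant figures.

R_O ≈ 235 kg O₂/d

Observed yield with endogenous decay: Y_obs = Y / (1 + k_d·θ_c) = 0.309 / (1 + 0.0863 × 19.5) = 0.309 / 2.683 = 0.1152 g VSS/g bCOD.
Q·(S₀ − S) = 1880 × (158 − 8.81) × 10⁻³ = 280.5 kg/d removed.
Biomass synthesised: P_X = Y_obs × 280.5 = 32.30 kg VSS/d.
R_O = Q·ΔS − 1.42 P_X = 280.5 − 45.87 = 234.6 kg O₂/d.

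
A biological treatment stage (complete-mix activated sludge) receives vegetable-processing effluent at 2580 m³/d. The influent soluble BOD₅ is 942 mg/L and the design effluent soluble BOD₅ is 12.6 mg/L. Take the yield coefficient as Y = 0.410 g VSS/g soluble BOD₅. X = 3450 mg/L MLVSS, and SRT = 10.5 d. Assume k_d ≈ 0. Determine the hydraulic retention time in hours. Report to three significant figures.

With k_d = 0 the design equation reduces to V = Y Q (S₀−S) θ_c / X = 0.410 × 2580 × (942 − 12.6) × 10.5 / 3450 = 2992 m³.
τ = V/Q = 2992/2580 = 1.160 d, or 27.83 h.

τ ≈ 27.8 h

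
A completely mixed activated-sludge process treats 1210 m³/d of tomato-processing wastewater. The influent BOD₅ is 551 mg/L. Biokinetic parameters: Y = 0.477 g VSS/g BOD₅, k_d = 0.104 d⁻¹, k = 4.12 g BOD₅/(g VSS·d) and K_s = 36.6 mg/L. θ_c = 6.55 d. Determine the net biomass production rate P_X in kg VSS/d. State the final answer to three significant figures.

For a completely mixed reactor with recycle the Lawrence–McCarty relation gives S = K_s·(1 + k_d·θ_c) / [θ_c·(Y·k − k_d) − 1] = 36.6 × (1 + 0.104 × 6.55) / [6.55 × (0.477 × 4.12 − 0.104) − 1] = 61.53 / 11.19 = 5.498 mg/L.
Correct the yield for decay: Y_obs = Y/(1 + k_d θ_c) = 0.477 / (1 + 0.104 × 6.55) = 0.477 / 1.681 = 0.2837.
Mass of BOD₅ removed per day: Q(S₀ − S) = 1210 × 545.5 g/m³ = 660.1 kg/d.
P_X = Y_obs · Q(S₀ − S) = 0.2837 × 660.1 = 187.3 kg VSS/d.

P_X ≈ 187 kg VSS/d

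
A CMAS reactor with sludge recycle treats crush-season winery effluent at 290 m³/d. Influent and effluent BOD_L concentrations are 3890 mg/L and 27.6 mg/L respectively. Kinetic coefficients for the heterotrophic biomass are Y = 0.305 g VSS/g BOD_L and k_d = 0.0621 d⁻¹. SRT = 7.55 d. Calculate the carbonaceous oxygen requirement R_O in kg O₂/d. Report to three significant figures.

Correct the yield for decay: Y_obs = Y/(1 + k_d θ_c) = 0.305 / (1 + 0.0621 × 7.55) = 0.305 / 1.469 = 0.2076.
Substrate removed = Q·(S₀ − S) = 290 m³/d × (3890 − 27.6) g/m³ = 1.12×10^6 g/d = 1120 kg/d.
P_X = Y_obs·Q·(S₀ − S) = 0.2076 × 1120 = 232.6 kg VSS/d.
R_O = Q·(S₀ − S) − 1.42·P_X = 1120 − 1.42 × 232.6 = 789.8 kg O₂/d.

R_O ≈ 790 kg O₂/d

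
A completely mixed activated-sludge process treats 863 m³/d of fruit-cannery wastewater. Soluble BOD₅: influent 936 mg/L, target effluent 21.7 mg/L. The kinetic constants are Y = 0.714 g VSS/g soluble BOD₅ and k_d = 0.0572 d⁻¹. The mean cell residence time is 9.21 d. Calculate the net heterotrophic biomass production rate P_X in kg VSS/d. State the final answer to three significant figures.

Correct the yield for decay: Y_obs = Y/(1 + k_d θ_c) = 0.714 / (1 + 0.0572 × 9.21) = 0.714 / 1.527 = 0.4676.
ΔS = 936 − 21.7 = 914.3 mg/L, so the substrate removal rate is 863 × 914.3/1000 = 789.0 kg soluble BOD₅/d.
So the net sludge growth is P_X = 0.4676 × 789.0 = 369.0 kg VSS/d.

P_X ≈ 369 kg VSS/d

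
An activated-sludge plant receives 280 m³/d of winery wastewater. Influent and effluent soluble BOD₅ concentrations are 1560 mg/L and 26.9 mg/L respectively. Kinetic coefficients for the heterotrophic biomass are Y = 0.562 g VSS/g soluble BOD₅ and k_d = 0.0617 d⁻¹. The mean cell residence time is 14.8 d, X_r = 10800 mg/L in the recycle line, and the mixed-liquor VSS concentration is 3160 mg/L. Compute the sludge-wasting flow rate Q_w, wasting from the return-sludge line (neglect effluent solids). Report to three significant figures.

Rearranging the biomass balance for a CMAS with decay, V = Y·Q·ΔS·θ_c / [X·(1+k_d θ_c)] = 0.562 × 280 × (1560 − 26.9) × 14.8 / [3160 × (1 + 0.0617 × 14.8)] = 3.57×10^6 / 6046 = 590.6 m³.
Wasting from the return line (neglecting effluent solids): Q_w = V·X / (θ_c·X_r) = 590.6 × 3160 / (14.8 × 10800) = 11.68 m³/d.

Q_w ≈ 11.7 m³/d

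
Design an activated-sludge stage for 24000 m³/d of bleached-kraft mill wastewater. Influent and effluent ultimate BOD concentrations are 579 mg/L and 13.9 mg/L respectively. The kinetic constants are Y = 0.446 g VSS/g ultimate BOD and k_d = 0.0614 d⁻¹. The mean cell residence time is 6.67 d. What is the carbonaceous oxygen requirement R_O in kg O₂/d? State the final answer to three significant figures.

Correct the yield for decay: Y_obs = Y/(1 + k_d θ_c) = 0.446 / (1 + 0.0614 × 6.67) = 0.446 / 1.410 = 0.3164.
Q·(S₀ − S) = 24000 × (579 − 13.9) × 10⁻³ = 13562 kg/d removed.
Biomass synthesised: P_X = Y_obs × 13562 = 4291 kg VSS/d.
R_O = Q·ΔS − 1.42 P_X = 13562 − 6094 = 7469 kg O₂/d.

R_O ≈ 7470 kg O₂/d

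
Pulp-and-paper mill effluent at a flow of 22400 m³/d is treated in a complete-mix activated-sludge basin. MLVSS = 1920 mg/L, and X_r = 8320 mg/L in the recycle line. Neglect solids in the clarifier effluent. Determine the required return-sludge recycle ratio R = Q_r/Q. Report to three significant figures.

R ≈ 0.300

R = Q_r/Q = X/(X_r − X) = 1920 / (8320 − 1920) = 0.3000.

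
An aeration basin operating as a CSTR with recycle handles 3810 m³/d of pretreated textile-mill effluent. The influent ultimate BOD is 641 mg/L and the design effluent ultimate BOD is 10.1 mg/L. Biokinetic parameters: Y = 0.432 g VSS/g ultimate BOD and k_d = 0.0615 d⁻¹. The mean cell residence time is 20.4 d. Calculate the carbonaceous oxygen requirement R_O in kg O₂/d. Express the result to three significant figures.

R_O ≈ 1750 kg O₂/d

The observed yield is Y_obs = Y/(1 + k_d·θ_c) = 0.432 / (1 + 0.0615 × 20.4) = 0.432 / 2.255 = 0.1916 g VSS per g ultimate BOD removed.
ΔS = 641 − 10.1 = 630.9 mg/L, so the substrate removal rate is 3810 × 630.9/1000 = 2404 kg ultimate BOD/d.
P_X = Y_obs·Q·(S₀ − S) = 0.1916 × 2404 = 460.6 kg VSS/d.
R_O = Q·ΔS − 1.42 P_X = 2404 − 654.0 = 1750 kg O₂/d.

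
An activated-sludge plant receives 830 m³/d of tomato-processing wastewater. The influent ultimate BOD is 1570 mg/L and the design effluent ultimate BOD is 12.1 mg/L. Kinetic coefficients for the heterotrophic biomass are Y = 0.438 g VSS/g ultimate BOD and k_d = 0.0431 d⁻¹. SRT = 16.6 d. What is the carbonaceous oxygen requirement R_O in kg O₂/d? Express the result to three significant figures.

Y_obs = Y / (1 + k_d θ_c) = 0.438 / (1 + 0.0431 × 16.6) = 0.438 / 1.715 = 0.2553.
Q·(S₀ − S) = 830 × (1570 − 12.1) × 10⁻³ = 1293 kg/d removed.
P_X = Y_obs·Q·(S₀ − S) = 0.2553 × 1293 = 330.1 kg VSS/d.
R_O = Q·(S₀ − S) − 1.42·P_X = 1293 − 1.42 × 330.1 = 824.2 kg O₂/d.

R_O ≈ 824 kg O₂/d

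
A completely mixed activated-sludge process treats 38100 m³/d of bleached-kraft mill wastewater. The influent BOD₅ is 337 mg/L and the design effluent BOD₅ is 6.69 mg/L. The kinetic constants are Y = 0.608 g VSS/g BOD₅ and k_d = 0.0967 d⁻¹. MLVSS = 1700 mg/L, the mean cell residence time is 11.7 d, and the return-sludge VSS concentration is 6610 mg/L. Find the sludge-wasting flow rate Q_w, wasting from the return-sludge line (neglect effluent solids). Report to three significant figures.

From the SRT design equation V = Y Q (S₀−S) θ_c / [X (1 + k_d θ_c)] = 0.608 × 38100 × (337 − 6.69) × 11.7 / [1700 × (1 + 0.0967 × 11.7)] = 8.95×10^7 / 3623 = 24707 m³.
θ_c = V·X/(Q_w·X_r) when wasting from the recycle, so Q_w = V·X/(θ_c·X_r) = 24707 × 1700 / (11.7 × 6610) = 543.1 m³/d.

Q_w ≈ 543 m³/d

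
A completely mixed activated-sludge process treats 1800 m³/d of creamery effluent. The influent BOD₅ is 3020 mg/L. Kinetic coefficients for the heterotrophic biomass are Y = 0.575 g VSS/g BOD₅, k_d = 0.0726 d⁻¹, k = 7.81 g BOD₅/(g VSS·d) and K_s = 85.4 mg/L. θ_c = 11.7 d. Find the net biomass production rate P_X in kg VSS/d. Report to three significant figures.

P_X ≈ 1690 kg VSS/d

For a completely mixed reactor with recycle the Lawrence–McCarty relation gives S = K_s·(1 + k_d·θ_c) / [θ_c·(Y·k − k_d) − 1] = 85.4 × (1 + 0.0726 × 11.7) / [11.7 × (0.575 × 7.81 − 0.0726) − 1] = 157.9 / 50.69 = 3.116 mg/L.
Y_obs = Y / (1 + k_d θ_c) = 0.575 / (1 + 0.0726 × 11.7) = 0.575 / 1.849 = 0.3109.
Mass of BOD₅ removed per day: Q(S₀ − S) = 1800 × 3017 g/m³ = 5430 kg/d.
Biomass produced: P_X = Y_obs·Q·ΔS = 0.3109 × 5430 ≈ 1688 kg VSS/d.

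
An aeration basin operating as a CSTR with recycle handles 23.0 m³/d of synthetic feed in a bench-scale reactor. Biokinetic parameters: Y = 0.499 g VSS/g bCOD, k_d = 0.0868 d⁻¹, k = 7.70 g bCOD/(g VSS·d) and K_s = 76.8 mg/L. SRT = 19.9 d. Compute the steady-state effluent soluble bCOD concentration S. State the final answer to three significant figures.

From the Monod/SRT balance for a CMAS, S = K_s·(1+k_d θ_c)/[θ_c·(Y k − k_d) − 1] = 76.8 × (1 + 0.0868 × 19.9) / [19.9 × (0.499 × 7.70 − 0.0868) − 1] = 209.5 / 73.73 = 2.841 mg/L.

S ≈ 2.84 mg/L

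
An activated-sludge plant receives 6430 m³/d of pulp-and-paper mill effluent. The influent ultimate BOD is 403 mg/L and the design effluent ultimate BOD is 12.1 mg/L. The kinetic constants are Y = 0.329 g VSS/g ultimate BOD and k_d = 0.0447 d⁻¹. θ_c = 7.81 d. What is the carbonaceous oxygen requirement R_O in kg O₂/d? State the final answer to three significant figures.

The observed yield is Y_obs = Y/(1 + k_d·θ_c) = 0.329 / (1 + 0.0447 × 7.81) = 0.329 / 1.349 = 0.2439 g VSS per g ultimate BOD removed.
Mass of ultimate BOD removed per day: Q(S₀ − S) = 6430 × 390.9 g/m³ = 2513 kg/d.
P_X = Y_obs·Q·(S₀ − S) = 0.2439 × 2513 = 613.0 kg VSS/d.
R_O = Q·(S₀ − S) − 1.42·P_X = 2513 − 1.42 × 613.0 = 1643 kg O₂/d.

R_O ≈ 1640 kg O₂/d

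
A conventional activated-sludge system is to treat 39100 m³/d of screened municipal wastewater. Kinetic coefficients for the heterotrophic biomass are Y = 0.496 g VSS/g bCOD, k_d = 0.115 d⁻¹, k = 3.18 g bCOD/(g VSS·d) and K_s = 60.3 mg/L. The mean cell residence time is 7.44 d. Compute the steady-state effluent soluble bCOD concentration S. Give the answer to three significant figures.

S ≈ 11.3 mg/L

From the Monod/SRT balance for a CMAS, S = K_s·(1+k_d θ_c)/[θ_c·(Y k − k_d) − 1] = 60.3 × (1 + 0.115 × 7.44) / [7.44 × (0.496 × 3.18 − 0.115) − 1] = 111.9 / 9.879 = 11.33 mg/L.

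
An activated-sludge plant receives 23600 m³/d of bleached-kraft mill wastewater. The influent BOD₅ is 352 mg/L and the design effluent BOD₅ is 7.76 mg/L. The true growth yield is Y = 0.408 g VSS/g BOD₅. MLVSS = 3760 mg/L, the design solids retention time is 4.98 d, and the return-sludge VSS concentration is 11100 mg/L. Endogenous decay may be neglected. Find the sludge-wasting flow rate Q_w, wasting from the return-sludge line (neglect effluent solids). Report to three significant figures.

Biomass mass balance (decay neglected): V·X = Y·Q·(S₀ − S)·θ_c, so V = 0.408 × 23600 × (352 − 7.76) × 4.98 / 3760 = 4390 m³.
θ_c = V·X/(Q_w·X_r) when wasting from the recycle, so Q_w = V·X/(θ_c·X_r) = 4390 × 3760 / (4.98 × 11100) = 298.6 m³/d.

Q_w ≈ 299 m³/d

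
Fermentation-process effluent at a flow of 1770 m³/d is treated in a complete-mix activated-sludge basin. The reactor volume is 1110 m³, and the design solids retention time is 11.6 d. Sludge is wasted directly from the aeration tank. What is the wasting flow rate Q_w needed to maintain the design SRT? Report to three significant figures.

Q_w ≈ 95.7 m³/d

With mixed-liquor wasting, θ_c = V/Q_w, so Q_w = V/θ_c = 1110/11.6 = 95.69 m³/d.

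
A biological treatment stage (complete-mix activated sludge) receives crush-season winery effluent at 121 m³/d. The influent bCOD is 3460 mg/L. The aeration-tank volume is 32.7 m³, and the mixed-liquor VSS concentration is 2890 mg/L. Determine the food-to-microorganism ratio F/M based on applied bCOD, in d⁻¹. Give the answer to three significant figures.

F/M = applied load / biomass = Q·S₀/(V·X) = 121 × 3460 / (32.70 × 2890) = 4.430 d⁻¹.

F/M ≈ 4.43 d⁻¹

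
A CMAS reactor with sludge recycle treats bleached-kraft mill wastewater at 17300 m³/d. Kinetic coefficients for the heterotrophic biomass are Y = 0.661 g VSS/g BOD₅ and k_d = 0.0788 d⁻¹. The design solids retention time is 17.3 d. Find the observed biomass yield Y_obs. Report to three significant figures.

Y_obs ≈ 0.280 g VSS/g BOD₅

The observed yield is Y_obs = Y/(1 + k_d·θ_c) = 0.661 / (1 + 0.0788 × 17.3) = 0.661 / 2.363 = 0.2797 g VSS per g BOD₅ removed.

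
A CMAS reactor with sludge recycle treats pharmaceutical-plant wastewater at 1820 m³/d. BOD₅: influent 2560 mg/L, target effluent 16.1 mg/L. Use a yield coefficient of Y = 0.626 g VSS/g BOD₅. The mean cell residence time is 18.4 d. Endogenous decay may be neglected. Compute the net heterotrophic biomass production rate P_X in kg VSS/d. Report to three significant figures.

P_X ≈ 2900 kg VSS/d

No decay correction is needed, so Y_obs = Y = 0.626.
Substrate removed = Q·(S₀ − S) = 1820 m³/d × (2560 − 16.1) g/m³ = 4.63×10^6 g/d = 4630 kg/d.
Net biomass production P_X = Y_obs × Q·(S₀ − S) = 0.6260 × 4630 = 2898 kg VSS/d.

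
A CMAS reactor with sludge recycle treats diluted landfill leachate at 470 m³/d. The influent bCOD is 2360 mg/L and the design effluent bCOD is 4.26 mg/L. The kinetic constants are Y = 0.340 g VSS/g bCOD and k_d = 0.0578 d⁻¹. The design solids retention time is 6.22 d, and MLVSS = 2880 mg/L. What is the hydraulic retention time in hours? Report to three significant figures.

τ ≈ 30.5 h

Rearranging the biomass balance for a CMAS with decay, V = Y·Q·ΔS·θ_c / [X·(1+k_d θ_c)] = 0.340 × 470 × (2360 − 4.26) × 6.22 / [2880 × (1 + 0.0578 × 6.22)] = 2.34×10^6 / 3915 = 598.0 m³.
HRT = V/Q = 598.0 m³ / 470 m³·d⁻¹ = 1.272 d × 24 = 30.54 h.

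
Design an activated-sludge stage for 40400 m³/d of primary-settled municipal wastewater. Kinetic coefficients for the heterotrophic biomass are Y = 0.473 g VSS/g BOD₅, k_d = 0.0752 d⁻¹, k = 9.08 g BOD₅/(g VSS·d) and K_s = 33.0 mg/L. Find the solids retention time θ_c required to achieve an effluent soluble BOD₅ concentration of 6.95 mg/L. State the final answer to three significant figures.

Specific growth rate at S = 6.95 mg/L: μ = YkS/(K_s+S) = 0.473·9.08·6.95/(33.0+6.95) = 0.7472 d⁻¹.
1/θ_c = 0.7472 − 0.0752 = 0.6720 d⁻¹, so θ_c = 1.488 d.

θ_c ≈ 1.49 d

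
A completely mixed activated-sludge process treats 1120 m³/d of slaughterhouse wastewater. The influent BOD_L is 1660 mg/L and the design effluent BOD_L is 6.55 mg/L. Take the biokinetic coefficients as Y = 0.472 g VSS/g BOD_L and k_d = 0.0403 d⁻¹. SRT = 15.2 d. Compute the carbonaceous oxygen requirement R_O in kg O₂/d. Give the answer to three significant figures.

Y_obs = Y / (1 + k_d θ_c) = 0.472 / (1 + 0.0403 × 15.2) = 0.472 / 1.613 = 0.2927.
ΔS = 1660 − 6.55 = 1653 mg/L, so the substrate removal rate is 1120 × 1653/1000 = 1852 kg BOD_L/d.
Net sludge production P_X = 0.2927 × 1852 = 542.0 kg VSS/d.
R_O = Q·(S₀ − S) − 1.42·P_X = 1852 − 1.42 × 542.0 = 1082 kg O₂/d.

R_O ≈ 1080 kg O₂/d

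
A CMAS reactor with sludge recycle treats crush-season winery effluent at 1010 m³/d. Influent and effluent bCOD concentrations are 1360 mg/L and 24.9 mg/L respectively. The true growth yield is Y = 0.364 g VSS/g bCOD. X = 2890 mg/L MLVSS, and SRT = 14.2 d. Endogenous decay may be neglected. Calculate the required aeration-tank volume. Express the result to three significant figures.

V ≈ 2410 m³

With k_d = 0 the design equation reduces to V = Y Q (S₀−S) θ_c / X = 0.364 × 1010 × (1360 − 24.9) × 14.2 / 2890 = 2412 m³.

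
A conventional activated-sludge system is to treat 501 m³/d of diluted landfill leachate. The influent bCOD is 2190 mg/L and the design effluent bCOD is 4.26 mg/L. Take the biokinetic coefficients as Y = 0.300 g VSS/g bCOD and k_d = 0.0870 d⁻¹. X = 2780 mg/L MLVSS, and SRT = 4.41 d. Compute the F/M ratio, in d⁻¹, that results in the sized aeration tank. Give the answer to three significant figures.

F/M ≈ 1.05 d⁻¹

From the SRT design equation V = Y Q (S₀−S) θ_c / [X (1 + k_d θ_c)] = 0.300 × 501 × (2190 − 4.26) × 4.41 / [2780 × (1 + 0.0870 × 4.41)] = 1.45×10^6 / 3847 = 376.6 m³.
Food-to-microorganism ratio F/M = Q S₀ / (V X) = 501 × 2190 / (376.6 × 2780) = 1.048 d⁻¹.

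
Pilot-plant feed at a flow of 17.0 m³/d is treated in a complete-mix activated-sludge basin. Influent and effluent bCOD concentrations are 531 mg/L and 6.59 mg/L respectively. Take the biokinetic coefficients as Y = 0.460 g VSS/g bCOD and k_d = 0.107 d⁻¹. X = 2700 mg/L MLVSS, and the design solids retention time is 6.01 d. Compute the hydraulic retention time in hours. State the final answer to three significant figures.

Rearranging the biomass balance for a CMAS with decay, V = Y·Q·ΔS·θ_c / [X·(1+k_d θ_c)] = 0.460 × 17.0 × (531 − 6.59) × 6.01 / [2700 × (1 + 0.107 × 6.01)] = 2.46×10^4 / 4436 = 5.556 m³.
τ = V/Q = 5.556/17.0 = 0.3268 d, or 7.843 h.

τ ≈ 7.84 h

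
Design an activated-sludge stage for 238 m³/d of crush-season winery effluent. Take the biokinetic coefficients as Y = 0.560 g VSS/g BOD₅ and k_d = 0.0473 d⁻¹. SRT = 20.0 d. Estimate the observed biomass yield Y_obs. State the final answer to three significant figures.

Y_obs ≈ 0.288 g VSS/g BOD₅

Correct the yield for decay: Y_obs = Y/(1 + k_d θ_c) = 0.560 / (1 + 0.0473 × 20.0) = 0.560 / 1.946 = 0.2878.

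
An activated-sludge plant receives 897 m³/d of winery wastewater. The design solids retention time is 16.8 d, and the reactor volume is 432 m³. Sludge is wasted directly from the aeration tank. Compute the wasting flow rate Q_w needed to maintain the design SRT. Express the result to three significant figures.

Q_w ≈ 25.7 m³/d

Wasting from the aeration tank: Q_w = V / θ_c = 432.0 / 16.8 = 25.71 m³/d.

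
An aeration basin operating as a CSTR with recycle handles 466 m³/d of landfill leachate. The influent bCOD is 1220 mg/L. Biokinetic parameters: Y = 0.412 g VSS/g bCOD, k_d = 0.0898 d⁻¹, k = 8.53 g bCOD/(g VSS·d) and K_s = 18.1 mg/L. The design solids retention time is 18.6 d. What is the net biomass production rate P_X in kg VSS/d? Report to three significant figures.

P_X ≈ 87.7 kg VSS/d

From the Monod/SRT balance for a CMAS, S = K_s·(1+k_d θ_c)/[θ_c·(Y k − k_d) − 1] = 18.1 × (1 + 0.0898 × 18.6) / [18.6 × (0.412 × 8.53 − 0.0898) − 1] = 48.33 / 62.70 = 0.7709 mg/L.
Correct the yield for decay: Y_obs = Y/(1 + k_d θ_c) = 0.412 / (1 + 0.0898 × 18.6) = 0.412 / 2.670 = 0.1543.
Q·(S₀ − S) = 466 × (1220 − 0.771) × 10⁻³ = 568.2 kg/d removed.
Net biomass production P_X = Y_obs × Q·(S₀ − S) = 0.1543 × 568.2 = 87.66 kg VSS/d.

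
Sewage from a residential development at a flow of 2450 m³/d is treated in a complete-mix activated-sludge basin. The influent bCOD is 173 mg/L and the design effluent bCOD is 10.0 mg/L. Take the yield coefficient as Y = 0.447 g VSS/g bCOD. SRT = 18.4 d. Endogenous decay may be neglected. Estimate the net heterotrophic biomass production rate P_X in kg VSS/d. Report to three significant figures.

P_X ≈ 179 kg VSS/d

Since k_d ≈ 0, Y_obs = Y = 0.447 g VSS/g bCOD.
Substrate removed = Q·(S₀ − S) = 2450 m³/d × (173 − 10.0) g/m³ = 3.99×10^5 g/d = 399.4 kg/d.
Net biomass production P_X = Y_obs × Q·(S₀ − S) = 0.4470 × 399.4 = 178.5 kg VSS/d.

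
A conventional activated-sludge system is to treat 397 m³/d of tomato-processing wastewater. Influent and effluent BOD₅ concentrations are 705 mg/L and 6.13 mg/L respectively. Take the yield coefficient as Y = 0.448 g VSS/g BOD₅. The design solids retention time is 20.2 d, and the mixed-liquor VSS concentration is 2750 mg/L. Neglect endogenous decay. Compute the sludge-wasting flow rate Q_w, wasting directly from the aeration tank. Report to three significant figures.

Q_w ≈ 45.2 m³/d

V·X = Y·Q·ΔS·θ_c gives V = 0.448 × 397 × (705 − 6.13) × 20.2 / 2750 = 913.0 m³.
For wasting at MLVSS concentration, Q_w = V/θ_c = 913.0/20.2 = 45.20 m³/d.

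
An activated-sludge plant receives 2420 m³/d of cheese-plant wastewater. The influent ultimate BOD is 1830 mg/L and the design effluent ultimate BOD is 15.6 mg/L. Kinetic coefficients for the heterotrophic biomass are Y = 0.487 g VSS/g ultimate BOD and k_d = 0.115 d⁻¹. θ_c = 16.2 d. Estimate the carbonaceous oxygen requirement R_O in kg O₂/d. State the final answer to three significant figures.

R_O ≈ 3330 kg O₂/d

The observed yield is Y_obs = Y/(1 + k_d·θ_c) = 0.487 / (1 + 0.115 × 16.2) = 0.487 / 2.863 = 0.1701 g VSS per g ultimate BOD removed.
Substrate removed = Q·(S₀ − S) = 2420 m³/d × (1830 − 15.6) g/m³ = 4.39×10^6 g/d = 4391 kg/d.
P_X = Y_obs·Q·(S₀ − S) = 0.1701 × 4391 = 746.9 kg VSS/d.
R_O = Q·ΔS − 1.42 P_X = 4391 − 1061 = 3330 kg O₂/d.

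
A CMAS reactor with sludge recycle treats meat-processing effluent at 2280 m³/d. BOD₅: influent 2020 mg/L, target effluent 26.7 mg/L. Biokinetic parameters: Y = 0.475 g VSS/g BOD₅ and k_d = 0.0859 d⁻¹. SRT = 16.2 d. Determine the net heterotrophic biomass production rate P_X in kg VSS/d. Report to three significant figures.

Correct the yield for decay: Y_obs = Y/(1 + k_d θ_c) = 0.475 / (1 + 0.0859 × 16.2) = 0.475 / 2.392 = 0.1986.
Mass of BOD₅ removed per day: Q(S₀ − S) = 2280 × 1993 g/m³ = 4545 kg/d.
P_X = Y_obs · Q(S₀ − S) = 0.1986 × 4545 = 902.6 kg VSS/d.

P_X ≈ 903 kg VSS/d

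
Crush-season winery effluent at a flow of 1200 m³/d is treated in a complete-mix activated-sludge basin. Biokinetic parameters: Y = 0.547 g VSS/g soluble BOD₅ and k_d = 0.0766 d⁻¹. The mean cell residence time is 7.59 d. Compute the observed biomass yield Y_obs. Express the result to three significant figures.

Observed yield with endogenous decay: Y_obs = Y / (1 + k_d·θ_c) = 0.547 / (1 + 0.0766 × 7.59) = 0.547 / 1.581 = 0.3459 g VSS/g soluble BOD₅.

Y_obs ≈ 0.346 g VSS/g soluble BOD₅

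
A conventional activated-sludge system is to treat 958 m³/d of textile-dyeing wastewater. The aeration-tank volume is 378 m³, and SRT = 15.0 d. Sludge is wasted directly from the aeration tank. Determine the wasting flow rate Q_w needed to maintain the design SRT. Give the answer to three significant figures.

With mixed-liquor wasting, θ_c = V/Q_w, so Q_w = V/θ_c = 378.0/15.0 = 25.20 m³/d.

Q_w ≈ 25.2 m³/d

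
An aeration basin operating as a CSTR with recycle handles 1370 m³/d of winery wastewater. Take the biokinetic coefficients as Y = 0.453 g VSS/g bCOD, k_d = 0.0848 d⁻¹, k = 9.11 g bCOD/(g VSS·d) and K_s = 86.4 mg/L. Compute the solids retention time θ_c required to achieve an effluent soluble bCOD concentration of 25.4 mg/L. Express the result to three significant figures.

θ_c ≈ 1.17 d

From 1/θ_c = Y·k·S/(K_s + S) − k_d: Y·k·S/(K_s+S) = 0.453 × 9.11 × 25.4 / (86.4 + 25.4) = 0.9376 d⁻¹.
Then 1/θ_c = μ − k_d = 0.9376 − 0.0848 = 0.8528 d⁻¹, giving θ_c = 1.173 d.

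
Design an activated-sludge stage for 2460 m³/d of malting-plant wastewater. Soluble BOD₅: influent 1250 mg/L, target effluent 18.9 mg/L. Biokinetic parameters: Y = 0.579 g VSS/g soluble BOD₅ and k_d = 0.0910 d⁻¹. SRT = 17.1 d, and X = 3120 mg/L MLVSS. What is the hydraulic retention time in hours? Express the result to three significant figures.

τ ≈ 36.7 h

From the SRT design equation V = Y Q (S₀−S) θ_c / [X (1 + k_d θ_c)] = 0.579 × 2460 × (1250 − 18.9) × 17.1 / [3120 × (1 + 0.0910 × 17.1)] = 3×10^7 / 7975 = 3760 m³.
Hydraulic retention time τ = V/Q = 3760 / 2460 = 1.528 d = 36.68 h.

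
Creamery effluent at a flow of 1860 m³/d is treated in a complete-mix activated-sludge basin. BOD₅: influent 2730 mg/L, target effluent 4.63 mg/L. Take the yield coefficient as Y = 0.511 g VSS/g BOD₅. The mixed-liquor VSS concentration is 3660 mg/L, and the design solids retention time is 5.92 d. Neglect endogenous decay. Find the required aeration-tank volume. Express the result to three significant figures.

V·X = Y·Q·ΔS·θ_c gives V = 0.511 × 1860 × (2730 − 4.63) × 5.92 / 3660 = 4190 m³.

V ≈ 4190 m³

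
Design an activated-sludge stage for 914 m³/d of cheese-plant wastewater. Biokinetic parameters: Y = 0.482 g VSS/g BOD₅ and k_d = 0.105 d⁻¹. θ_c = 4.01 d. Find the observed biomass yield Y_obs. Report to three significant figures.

The observed yield is Y_obs = Y/(1 + k_d·θ_c) = 0.482 / (1 + 0.105 × 4.01) = 0.482 / 1.421 = 0.3392 g VSS per g BOD₅ removed.

Y_obs ≈ 0.339 g VSS/g BOD₅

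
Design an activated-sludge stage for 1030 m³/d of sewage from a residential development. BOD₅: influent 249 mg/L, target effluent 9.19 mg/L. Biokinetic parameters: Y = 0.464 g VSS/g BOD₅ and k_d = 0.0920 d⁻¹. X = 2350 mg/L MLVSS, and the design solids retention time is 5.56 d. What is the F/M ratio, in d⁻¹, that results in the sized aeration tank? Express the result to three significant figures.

From the SRT design equation V = Y Q (S₀−S) θ_c / [X (1 + k_d θ_c)] = 0.464 × 1030 × (249 − 9.19) × 5.56 / [2350 × (1 + 0.0920 × 5.56)] = 6.37×10^5 / 3552 = 179.4 m³.
Food-to-microorganism ratio F/M = Q S₀ / (V X) = 1030 × 249 / (179.4 × 2350) = 0.6083 d⁻¹.

F/M ≈ 0.608 d⁻¹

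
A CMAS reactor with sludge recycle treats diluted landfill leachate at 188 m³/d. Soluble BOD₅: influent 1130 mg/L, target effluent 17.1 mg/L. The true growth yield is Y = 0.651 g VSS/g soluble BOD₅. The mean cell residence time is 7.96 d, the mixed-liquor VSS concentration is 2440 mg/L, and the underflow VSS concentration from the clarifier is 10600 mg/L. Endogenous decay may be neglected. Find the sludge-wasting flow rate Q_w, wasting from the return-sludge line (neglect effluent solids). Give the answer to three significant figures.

Q_w ≈ 12.8 m³/d

With k_d = 0 the design equation reduces to V = Y Q (S₀−S) θ_c / X = 0.651 × 188 × (1130 − 17.1) × 7.96 / 2440 = 444.3 m³.
Q_w = (V·X)/(θ_c X_r) = 444.3 × 2440 / (7.96 × 10600) = 12.85 m³/d.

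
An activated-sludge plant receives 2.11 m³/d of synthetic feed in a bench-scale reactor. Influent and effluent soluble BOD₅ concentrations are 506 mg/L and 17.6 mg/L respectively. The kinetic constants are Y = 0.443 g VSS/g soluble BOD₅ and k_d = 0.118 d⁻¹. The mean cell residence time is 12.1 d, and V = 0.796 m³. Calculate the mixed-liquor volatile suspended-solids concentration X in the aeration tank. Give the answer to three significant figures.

X ≈ 2860 mg/L

X = Y·Q·ΔS·θ_c / [V·(1 + k_d θ_c)] = 0.443 × 2.11 × (506 − 17.6) × 12.1 / [0.796 × (1 + 0.118 × 12.1)] = 2858 mg/L.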